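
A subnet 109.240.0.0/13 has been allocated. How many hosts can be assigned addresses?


Host bits = 32 - 13 = 19
Total addresses = 2^19 = 524288
Usable = total - 2 (network and broadcast)
Usable hosts: 524286


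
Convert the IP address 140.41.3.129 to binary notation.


140 = 10001100
41 = 00101001
3 = 00000011
129 = 10000001
Binary: 10001100.00101001.00000011.10000001


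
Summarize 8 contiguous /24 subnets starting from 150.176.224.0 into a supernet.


Original prefix: /24
Number of subnets: 8 = 2^3
New prefix = 24 - 3 = 21
Supernet: 150.176.224.0/21


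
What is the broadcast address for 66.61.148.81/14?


Network: 66.60.0.0/14
Host bits = 18
Set all host bits to 1:
Broadcast: 66.63.255.255


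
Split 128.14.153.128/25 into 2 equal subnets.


New prefix = 25 + 1 = 26
Each subnet has 64 addresses
  128.14.153.128/26
  128.14.153.192/26
Subnets: 128.14.153.128/26, 128.14.153.192/26


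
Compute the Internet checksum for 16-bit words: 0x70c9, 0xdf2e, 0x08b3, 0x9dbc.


Sum all words (with carry folding):
+ 0x70c9 = 0x70c9
+ 0xdf2e = 0x4ff8
+ 0x08b3 = 0x58ab
+ 0x9dbc = 0xf667
One's complement: ~0xf667
Checksum = 0x0998


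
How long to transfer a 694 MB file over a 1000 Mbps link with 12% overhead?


Effective throughput = 1000 * (1 - 12/100) = 880 Mbps
File size in Mb = 694 * 8 = 5552 Mb
Time = 5552 / 880
Time = 6.3091 seconds


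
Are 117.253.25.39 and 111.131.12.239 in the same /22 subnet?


Mask: 255.255.252.0
117.253.25.39 AND mask = 117.253.24.0
111.131.12.239 AND mask = 111.131.12.0
No, different subnets (117.253.24.0 vs 111.131.12.0)


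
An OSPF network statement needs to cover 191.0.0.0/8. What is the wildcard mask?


Subnet mask: 255.0.0.0
Wildcard = 255.255.255.255 - subnet mask
255 - 255 = 0
255 - 0 = 255
255 - 0 = 255
255 - 0 = 255
Wildcard: 0.255.255.255


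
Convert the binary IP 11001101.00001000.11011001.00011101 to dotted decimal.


11001101 = 205
00001000 = 8
11011001 = 217
00011101 = 29
IP: 205.8.217.29


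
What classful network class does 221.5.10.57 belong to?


First octet: 221
Binary: 11011101
110xxxxx -> Class C (192-223)
Class C, default mask 255.255.255.0 (/24)


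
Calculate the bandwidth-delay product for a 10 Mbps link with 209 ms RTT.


BDP = bandwidth * RTT
= 10 Mbps * 209 ms
= 10 * 1e6 * 209 / 1000 bits
= 2090000 bits
= 261250 bytes
= 255.127 KB
BDP = 2090000 bits (261250 bytes)


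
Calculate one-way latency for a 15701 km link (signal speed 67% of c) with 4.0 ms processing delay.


Speed = 0.67 * 3e5 km/s = 201000 km/s
Propagation delay = 15701 / 201000 = 0.0781 s = 78.1144 ms
Processing delay = 4.0 ms
Total one-way latency = 82.1144 ms


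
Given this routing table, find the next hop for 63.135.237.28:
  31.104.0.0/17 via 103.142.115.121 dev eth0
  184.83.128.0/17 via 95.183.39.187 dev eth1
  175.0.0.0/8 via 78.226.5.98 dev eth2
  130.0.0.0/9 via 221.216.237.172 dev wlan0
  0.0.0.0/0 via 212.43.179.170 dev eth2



Longest prefix match for 63.135.237.28:
  /17 31.104.0.0: no
  /17 184.83.128.0: no
  /8 175.0.0.0: no
  /9 130.0.0.0: no
  /0 0.0.0.0: MATCH
Selected: next-hop 212.43.179.170 via eth2 (matched /0)


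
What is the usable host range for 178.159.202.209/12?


Network: 178.144.0.0
Broadcast: 178.159.255.255
First usable = network + 1
Last usable = broadcast - 1
Range: 178.144.0.1 to 178.159.255.254


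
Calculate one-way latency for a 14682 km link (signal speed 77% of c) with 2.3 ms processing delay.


Speed = 0.77 * 3e5 km/s = 231000 km/s
Propagation delay = 14682 / 231000 = 0.0636 s = 63.5584 ms
Processing delay = 2.3 ms
Total one-way latency = 65.8584 ms


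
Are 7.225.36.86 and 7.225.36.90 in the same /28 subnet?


Mask: 255.255.255.240
7.225.36.86 AND mask = 7.225.36.80
7.225.36.90 AND mask = 7.225.36.80
Yes, same subnet (7.225.36.80)


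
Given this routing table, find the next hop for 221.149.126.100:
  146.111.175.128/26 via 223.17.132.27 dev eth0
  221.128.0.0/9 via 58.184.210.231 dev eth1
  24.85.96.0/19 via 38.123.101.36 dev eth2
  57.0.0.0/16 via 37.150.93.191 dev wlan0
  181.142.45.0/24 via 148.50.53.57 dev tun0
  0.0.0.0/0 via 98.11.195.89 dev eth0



Longest prefix match for 221.149.126.100:
  /26 146.111.175.128: no
  /9 221.128.0.0: MATCH
  /19 24.85.96.0: no
  /16 57.0.0.0: no
  /24 181.142.45.0: no
  /0 0.0.0.0: MATCH
Selected: next-hop 58.184.210.231 via eth1 (matched /9)


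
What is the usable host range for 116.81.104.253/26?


Network: 116.81.104.192
Broadcast: 116.81.104.255
First usable = network + 1
Last usable = broadcast - 1
Range: 116.81.104.193 to 116.81.104.254


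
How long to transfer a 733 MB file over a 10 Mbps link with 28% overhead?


Effective throughput = 10 * (1 - 28/100) = 7.2 Mbps
File size in Mb = 733 * 8 = 5864 Mb
Time = 5864 / 7.2
Time = 814.4444 seconds


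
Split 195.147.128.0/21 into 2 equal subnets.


New prefix = 21 + 1 = 22
Each subnet has 1024 addresses
  195.147.128.0/22
  195.147.132.0/22
Subnets: 195.147.128.0/22, 195.147.132.0/22


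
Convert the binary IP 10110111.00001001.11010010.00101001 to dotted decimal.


10110111 = 183
00001001 = 9
11010010 = 210
00101001 = 41
IP: 183.9.210.41


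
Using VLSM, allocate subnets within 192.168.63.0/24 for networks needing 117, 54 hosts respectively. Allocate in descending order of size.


117 hosts -> /25 (126 usable): 192.168.63.0/25
54 hosts -> /26 (62 usable): 192.168.63.128/26
Allocation: 192.168.63.0/25 (117 hosts, 126 usable); 192.168.63.128/26 (54 hosts, 62 usable)


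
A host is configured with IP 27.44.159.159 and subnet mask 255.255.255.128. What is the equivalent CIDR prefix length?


Binary: 11111111.11111111.11111111.10000000
Count leading 1s
Prefix: /25


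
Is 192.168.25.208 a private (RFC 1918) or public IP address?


RFC 1918 private ranges:
  10.0.0.0/8 (10.0.0.0 - 10.255.255.255)
  172.16.0.0/12 (172.16.0.0 - 172.31.255.255)
  192.168.0.0/16 (192.168.0.0 - 192.168.255.255)
Private (in 192.168.0.0/16)


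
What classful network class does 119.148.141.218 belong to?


First octet: 119
Binary: 01110111
0xxxxxxx -> Class A (1-126)
Class A, default mask 255.0.0.0 (/8)


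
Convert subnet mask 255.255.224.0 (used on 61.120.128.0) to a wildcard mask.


Subnet mask: 255.255.224.0
Wildcard = 255.255.255.255 - subnet mask
255 - 255 = 0
255 - 255 = 0
255 - 224 = 31
255 - 0 = 255
Wildcard: 0.0.31.255


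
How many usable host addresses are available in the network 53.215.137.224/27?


Host bits = 32 - 27 = 5
Total addresses = 2^5 = 32
Usable = total - 2 (network and broadcast)
Usable hosts: 30


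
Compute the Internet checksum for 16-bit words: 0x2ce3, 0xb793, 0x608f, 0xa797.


Sum all words (with carry folding):
+ 0x2ce3 = 0x2ce3
+ 0xb793 = 0xe476
+ 0x608f = 0x4506
+ 0xa797 = 0xec9d
One's complement: ~0xec9d
Checksum = 0x1362


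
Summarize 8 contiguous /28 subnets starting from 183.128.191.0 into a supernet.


Original prefix: /28
Number of subnets: 8 = 2^3
New prefix = 28 - 3 = 25
Supernet: 183.128.191.0/25


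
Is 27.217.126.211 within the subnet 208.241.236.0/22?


Subnet network: 208.241.236.0
Test IP AND mask: 27.217.124.0
No, 27.217.126.211 is not in 208.241.236.0/22


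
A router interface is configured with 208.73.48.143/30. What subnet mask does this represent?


/30 means 30 network bits, 2 host bits
Binary: 11111111111111111111111111111100
Mask: 255.255.255.252


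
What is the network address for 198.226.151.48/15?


IP:   11000110.11100010.10010111.00110000
Mask: 11111111.11111110.00000000.00000000
AND operation:
Net:  11000110.11100010.00000000.00000000
Network: 198.226.0.0/15


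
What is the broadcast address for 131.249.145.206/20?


Network: 131.249.144.0/20
Host bits = 12
Set all host bits to 1:
Broadcast: 131.249.159.255


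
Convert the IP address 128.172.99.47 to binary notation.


128 = 10000000
172 = 10101100
99 = 01100011
47 = 00101111
Binary: 10000000.10101100.01100011.00101111


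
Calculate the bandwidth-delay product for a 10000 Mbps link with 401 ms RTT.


BDP = bandwidth * RTT
= 10000 Mbps * 401 ms
= 10000 * 1e6 * 401 / 1000 bits
= 4010000000 bits
= 501250000 bytes
= 489501.9531 KB
BDP = 4010000000 bits (501250000 bytes)


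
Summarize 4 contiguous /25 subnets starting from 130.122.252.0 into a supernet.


Original prefix: /25
Number of subnets: 4 = 2^2
New prefix = 25 - 2 = 23
Supernet: 130.122.252.0/23


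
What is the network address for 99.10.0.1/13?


IP:   01100011.00001010.00000000.00000001
Mask: 11111111.11111000.00000000.00000000
AND operation:
Net:  01100011.00001000.00000000.00000000
Network: 99.8.0.0/13


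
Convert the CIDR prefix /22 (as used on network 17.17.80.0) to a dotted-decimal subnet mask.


/22 means 22 network bits, 10 host bits
Binary: 11111111111111111111110000000000
Mask: 255.255.252.0


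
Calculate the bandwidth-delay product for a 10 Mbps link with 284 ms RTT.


BDP = bandwidth * RTT
= 10 Mbps * 284 ms
= 10 * 1e6 * 284 / 1000 bits
= 2840000 bits
= 355000 bytes
= 346.6797 KB
BDP = 2840000 bits (355000 bytes)


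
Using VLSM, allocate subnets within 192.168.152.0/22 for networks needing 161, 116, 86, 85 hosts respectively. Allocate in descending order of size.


161 hosts -> /24 (254 usable): 192.168.152.0/24
116 hosts -> /25 (126 usable): 192.168.153.0/25
86 hosts -> /25 (126 usable): 192.168.153.128/25
85 hosts -> /25 (126 usable): 192.168.154.0/25
Allocation: 192.168.152.0/24 (161 hosts, 254 usable); 192.168.153.0/25 (116 hosts, 126 usable); 192.168.153.128/25 (86 hosts, 126 usable); 192.168.154.0/25 (85 hosts, 126 usable)


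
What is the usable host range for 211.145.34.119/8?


Network: 211.0.0.0
Broadcast: 211.255.255.255
First usable = network + 1
Last usable = broadcast - 1
Range: 211.0.0.1 to 211.255.255.254


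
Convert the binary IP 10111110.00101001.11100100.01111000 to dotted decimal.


10111110 = 190
00101001 = 41
11100100 = 228
01111000 = 120
IP: 190.41.228.120


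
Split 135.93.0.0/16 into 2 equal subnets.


New prefix = 16 + 1 = 17
Each subnet has 32768 addresses
  135.93.0.0/17
  135.93.128.0/17
Subnets: 135.93.0.0/17, 135.93.128.0/17


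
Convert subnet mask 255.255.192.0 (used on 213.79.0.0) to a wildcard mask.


Subnet mask: 255.255.192.0
Wildcard = 255.255.255.255 - subnet mask
255 - 255 = 0
255 - 255 = 0
255 - 192 = 63
255 - 0 = 255
Wildcard: 0.0.63.255


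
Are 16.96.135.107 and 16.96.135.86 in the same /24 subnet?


Mask: 255.255.255.0
16.96.135.107 AND mask = 16.96.135.0
16.96.135.86 AND mask = 16.96.135.0
Yes, same subnet (16.96.135.0)


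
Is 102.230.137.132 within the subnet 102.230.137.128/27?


Subnet network: 102.230.137.128
Test IP AND mask: 102.230.137.128
Yes, 102.230.137.132 is in 102.230.137.128/27


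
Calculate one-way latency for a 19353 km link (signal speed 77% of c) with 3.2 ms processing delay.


Speed = 0.77 * 3e5 km/s = 231000 km/s
Propagation delay = 19353 / 231000 = 0.0838 s = 83.7792 ms
Processing delay = 3.2 ms
Total one-way latency = 86.9792 ms


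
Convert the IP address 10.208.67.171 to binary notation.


10 = 00001010
208 = 11010000
67 = 01000011
171 = 10101011
Binary: 00001010.11010000.01000011.10101011


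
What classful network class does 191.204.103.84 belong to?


First octet: 191
Binary: 10111111
10xxxxxx -> Class B (128-191)
Class B, default mask 255.255.0.0 (/16)


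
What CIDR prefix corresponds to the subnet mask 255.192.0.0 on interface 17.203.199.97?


Binary: 11111111.11000000.00000000.00000000
Count leading 1s
Prefix: /10


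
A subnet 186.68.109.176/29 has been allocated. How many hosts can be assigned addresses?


Host bits = 32 - 29 = 3
Total addresses = 2^3 = 8
Usable = total - 2 (network and broadcast)
Usable hosts: 6


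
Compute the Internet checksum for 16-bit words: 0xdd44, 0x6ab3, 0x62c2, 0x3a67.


Sum all words (with carry folding):
+ 0xdd44 = 0xdd44
+ 0x6ab3 = 0x47f8
+ 0x62c2 = 0xaaba
+ 0x3a67 = 0xe521
One's complement: ~0xe521
Checksum = 0x1ade


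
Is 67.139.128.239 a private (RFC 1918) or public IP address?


RFC 1918 private ranges:
  10.0.0.0/8 (10.0.0.0 - 10.255.255.255)
  172.16.0.0/12 (172.16.0.0 - 172.31.255.255)
  192.168.0.0/16 (192.168.0.0 - 192.168.255.255)
Public (not in any RFC 1918 range)


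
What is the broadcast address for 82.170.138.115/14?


Network: 82.168.0.0/14
Host bits = 18
Set all host bits to 1:
Broadcast: 82.171.255.255


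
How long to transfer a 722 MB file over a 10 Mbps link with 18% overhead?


Effective throughput = 10 * (1 - 18/100) = 8.2 Mbps
File size in Mb = 722 * 8 = 5776 Mb
Time = 5776 / 8.2
Time = 704.3902 seconds


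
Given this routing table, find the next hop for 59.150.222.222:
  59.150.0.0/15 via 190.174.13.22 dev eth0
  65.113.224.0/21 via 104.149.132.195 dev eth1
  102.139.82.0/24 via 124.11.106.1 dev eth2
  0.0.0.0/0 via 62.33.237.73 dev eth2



Longest prefix match for 59.150.222.222:
  /15 59.150.0.0: MATCH
  /21 65.113.224.0: no
  /24 102.139.82.0: no
  /0 0.0.0.0: MATCH
Selected: next-hop 190.174.13.22 via eth0 (matched /15)


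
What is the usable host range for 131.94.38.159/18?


Network: 131.94.0.0
Broadcast: 131.94.63.255
First usable = network + 1
Last usable = broadcast - 1
Range: 131.94.0.1 to 131.94.63.254


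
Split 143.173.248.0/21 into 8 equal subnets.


New prefix = 21 + 3 = 24
Each subnet has 256 addresses
  143.173.248.0/24
  143.173.249.0/24
  143.173.250.0/24
  143.173.251.0/24
  143.173.252.0/24
  143.173.253.0/24
  143.173.254.0/24
  143.173.255.0/24
Subnets: 143.173.248.0/24, 143.173.249.0/24, 143.173.250.0/24, 143.173.251.0/24, 143.173.252.0/24, 143.173.253.0/24, 143.173.254.0/24, 143.173.255.0/24


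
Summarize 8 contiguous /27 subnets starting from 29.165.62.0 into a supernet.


Original prefix: /27
Number of subnets: 8 = 2^3
New prefix = 27 - 3 = 24
Supernet: 29.165.62.0/24


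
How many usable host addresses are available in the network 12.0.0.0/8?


Host bits = 32 - 8 = 24
Total addresses = 2^24 = 16777216
Usable = total - 2 (network and broadcast)
Usable hosts: 16777214


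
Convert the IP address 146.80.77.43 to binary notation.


146 = 10010010
80 = 01010000
77 = 01001101
43 = 00101011
Binary: 10010010.01010000.01001101.00101011


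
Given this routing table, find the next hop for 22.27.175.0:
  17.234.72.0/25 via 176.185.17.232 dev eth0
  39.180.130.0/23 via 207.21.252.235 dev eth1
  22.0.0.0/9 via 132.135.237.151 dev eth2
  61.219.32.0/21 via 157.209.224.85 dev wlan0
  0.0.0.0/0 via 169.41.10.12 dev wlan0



Longest prefix match for 22.27.175.0:
  /25 17.234.72.0: no
  /23 39.180.130.0: no
  /9 22.0.0.0: MATCH
  /21 61.219.32.0: no
  /0 0.0.0.0: MATCH
Selected: next-hop 132.135.237.151 via eth2 (matched /9)


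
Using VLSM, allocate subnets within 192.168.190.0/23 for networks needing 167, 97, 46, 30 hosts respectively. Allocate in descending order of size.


167 hosts -> /24 (254 usable): 192.168.190.0/24
97 hosts -> /25 (126 usable): 192.168.191.0/25
46 hosts -> /26 (62 usable): 192.168.191.128/26
30 hosts -> /27 (30 usable): 192.168.191.192/27
Allocation: 192.168.190.0/24 (167 hosts, 254 usable); 192.168.191.0/25 (97 hosts, 126 usable); 192.168.191.128/26 (46 hosts, 62 usable); 192.168.191.192/27 (30 hosts, 30 usable)


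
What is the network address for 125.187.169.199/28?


IP:   01111101.10111011.10101001.11000111
Mask: 11111111.11111111.11111111.11110000
AND operation:
Net:  01111101.10111011.10101001.11000000
Network: 125.187.169.192/28


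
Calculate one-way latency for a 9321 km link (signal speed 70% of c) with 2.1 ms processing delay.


Speed = 0.7 * 3e5 km/s = 210000 km/s
Propagation delay = 9321 / 210000 = 0.0444 s = 44.3857 ms
Processing delay = 2.1 ms
Total one-way latency = 46.4857 ms


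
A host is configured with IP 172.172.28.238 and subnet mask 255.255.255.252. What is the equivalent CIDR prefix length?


Binary: 11111111.11111111.11111111.11111100
Count leading 1s
Prefix: /30


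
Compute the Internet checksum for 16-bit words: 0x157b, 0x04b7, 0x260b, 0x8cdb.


Sum all words (with carry folding):
+ 0x157b = 0x157b
+ 0x04b7 = 0x1a32
+ 0x260b = 0x403d
+ 0x8cdb = 0xcd18
One's complement: ~0xcd18
Checksum = 0x32e7


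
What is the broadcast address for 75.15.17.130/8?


Network: 75.0.0.0/8
Host bits = 24
Set all host bits to 1:
Broadcast: 75.255.255.255


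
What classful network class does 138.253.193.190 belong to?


First octet: 138
Binary: 10001010
10xxxxxx -> Class B (128-191)
Class B, default mask 255.255.0.0 (/16)


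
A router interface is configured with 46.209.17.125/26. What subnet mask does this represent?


/26 means 26 network bits, 6 host bits
Binary: 11111111111111111111111111000000
Mask: 255.255.255.192


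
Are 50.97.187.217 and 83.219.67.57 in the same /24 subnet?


Mask: 255.255.255.0
50.97.187.217 AND mask = 50.97.187.0
83.219.67.57 AND mask = 83.219.67.0
No, different subnets (50.97.187.0 vs 83.219.67.0)


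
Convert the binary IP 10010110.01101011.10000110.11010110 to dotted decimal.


10010110 = 150
01101011 = 107
10000110 = 134
11010110 = 214
IP: 150.107.134.214


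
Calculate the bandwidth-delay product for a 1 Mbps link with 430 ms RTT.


BDP = bandwidth * RTT
= 1 Mbps * 430 ms
= 1 * 1e6 * 430 / 1000 bits
= 430000 bits
= 53750 bytes
= 52.4902 KB
BDP = 430000 bits (53750 bytes)


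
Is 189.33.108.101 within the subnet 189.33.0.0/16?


Subnet network: 189.33.0.0
Test IP AND mask: 189.33.0.0
Yes, 189.33.108.101 is in 189.33.0.0/16


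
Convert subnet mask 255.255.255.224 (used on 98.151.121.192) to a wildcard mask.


Subnet mask: 255.255.255.224
Wildcard = 255.255.255.255 - subnet mask
255 - 255 = 0
255 - 255 = 0
255 - 255 = 0
255 - 224 = 31
Wildcard: 0.0.0.31


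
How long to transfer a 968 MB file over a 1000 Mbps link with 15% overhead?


Effective throughput = 1000 * (1 - 15/100) = 850 Mbps
File size in Mb = 968 * 8 = 7744 Mb
Time = 7744 / 850
Time = 9.1106 seconds


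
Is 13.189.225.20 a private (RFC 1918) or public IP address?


RFC 1918 private ranges:
  10.0.0.0/8 (10.0.0.0 - 10.255.255.255)
  172.16.0.0/12 (172.16.0.0 - 172.31.255.255)
  192.168.0.0/16 (192.168.0.0 - 192.168.255.255)
Public (not in any RFC 1918 range)


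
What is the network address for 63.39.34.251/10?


IP:   00111111.00100111.00100010.11111011
Mask: 11111111.11000000.00000000.00000000
AND operation:
Net:  00111111.00000000.00000000.00000000
Network: 63.0.0.0/10


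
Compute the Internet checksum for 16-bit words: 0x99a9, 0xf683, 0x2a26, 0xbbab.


Sum all words (with carry folding):
+ 0x99a9 = 0x99a9
+ 0xf683 = 0x902d
+ 0x2a26 = 0xba53
+ 0xbbab = 0x75ff
One's complement: ~0x75ff
Checksum = 0x8a00


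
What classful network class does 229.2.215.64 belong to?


First octet: 229
Binary: 11100101
1110xxxx -> Class D (224-239)
Class D (multicast), default mask N/A


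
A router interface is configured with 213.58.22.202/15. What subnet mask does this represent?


/15 means 15 network bits, 17 host bits
Binary: 11111111111111100000000000000000
Mask: 255.254.0.0


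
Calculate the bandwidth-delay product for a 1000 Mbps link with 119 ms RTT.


BDP = bandwidth * RTT
= 1000 Mbps * 119 ms
= 1000 * 1e6 * 119 / 1000 bits
= 119000000 bits
= 14875000 bytes
= 14526.3672 KB
BDP = 119000000 bits (14875000 bytes)


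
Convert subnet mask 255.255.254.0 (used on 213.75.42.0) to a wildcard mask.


Subnet mask: 255.255.254.0
Wildcard = 255.255.255.255 - subnet mask
255 - 255 = 0
255 - 255 = 0
255 - 254 = 1
255 - 0 = 255
Wildcard: 0.0.1.255


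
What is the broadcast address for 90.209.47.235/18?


Network: 90.209.0.0/18
Host bits = 14
Set all host bits to 1:
Broadcast: 90.209.63.255


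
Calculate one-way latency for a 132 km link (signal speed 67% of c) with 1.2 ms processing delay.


Speed = 0.67 * 3e5 km/s = 201000 km/s
Propagation delay = 132 / 201000 = 0.0007 s = 0.6567 ms
Processing delay = 1.2 ms
Total one-way latency = 1.8567 ms


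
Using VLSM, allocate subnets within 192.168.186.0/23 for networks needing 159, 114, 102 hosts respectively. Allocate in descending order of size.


159 hosts -> /24 (254 usable): 192.168.186.0/24
114 hosts -> /25 (126 usable): 192.168.187.0/25
102 hosts -> /25 (126 usable): 192.168.187.128/25
Allocation: 192.168.186.0/24 (159 hosts, 254 usable); 192.168.187.0/25 (114 hosts, 126 usable); 192.168.187.128/25 (102 hosts, 126 usable)


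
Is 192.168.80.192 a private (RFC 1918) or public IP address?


RFC 1918 private ranges:
  10.0.0.0/8 (10.0.0.0 - 10.255.255.255)
  172.16.0.0/12 (172.16.0.0 - 172.31.255.255)
  192.168.0.0/16 (192.168.0.0 - 192.168.255.255)
Private (in 192.168.0.0/16)


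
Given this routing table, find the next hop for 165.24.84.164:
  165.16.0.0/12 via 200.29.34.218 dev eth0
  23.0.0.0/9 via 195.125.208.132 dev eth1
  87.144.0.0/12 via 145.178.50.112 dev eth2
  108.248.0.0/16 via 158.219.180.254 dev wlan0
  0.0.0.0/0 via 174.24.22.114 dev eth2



Longest prefix match for 165.24.84.164:
  /12 165.16.0.0: MATCH
  /9 23.0.0.0: no
  /12 87.144.0.0: no
  /16 108.248.0.0: no
  /0 0.0.0.0: MATCH
Selected: next-hop 200.29.34.218 via eth0 (matched /12)


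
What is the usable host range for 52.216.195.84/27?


Network: 52.216.195.64
Broadcast: 52.216.195.95
First usable = network + 1
Last usable = broadcast - 1
Range: 52.216.195.65 to 52.216.195.94


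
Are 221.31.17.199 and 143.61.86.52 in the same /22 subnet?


Mask: 255.255.252.0
221.31.17.199 AND mask = 221.31.16.0
143.61.86.52 AND mask = 143.61.84.0
No, different subnets (221.31.16.0 vs 143.61.84.0)


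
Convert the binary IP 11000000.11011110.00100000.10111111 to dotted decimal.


11000000 = 192
11011110 = 222
00100000 = 32
10111111 = 191
IP: 192.222.32.191


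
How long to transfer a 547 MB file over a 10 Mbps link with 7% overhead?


Effective throughput = 10 * (1 - 7/100) = 9.3 Mbps
File size in Mb = 547 * 8 = 4376 Mb
Time = 4376 / 9.3
Time = 470.5376 seconds


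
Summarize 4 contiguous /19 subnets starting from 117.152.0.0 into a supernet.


Original prefix: /19
Number of subnets: 4 = 2^2
New prefix = 19 - 2 = 17
Supernet: 117.152.0.0/17


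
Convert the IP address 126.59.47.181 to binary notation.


126 = 01111110
59 = 00111011
47 = 00101111
181 = 10110101
Binary: 01111110.00111011.00101111.10110101


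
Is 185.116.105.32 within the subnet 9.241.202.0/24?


Subnet network: 9.241.202.0
Test IP AND mask: 185.116.105.0
No, 185.116.105.32 is not in 9.241.202.0/24


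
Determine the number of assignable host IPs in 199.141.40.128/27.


Host bits = 32 - 27 = 5
Total addresses = 2^5 = 32
Usable = total - 2 (network and broadcast)
Usable hosts: 30


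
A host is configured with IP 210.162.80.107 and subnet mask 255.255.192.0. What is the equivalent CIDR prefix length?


Binary: 11111111.11111111.11000000.00000000
Count leading 1s
Prefix: /18


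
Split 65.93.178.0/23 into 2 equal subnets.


New prefix = 23 + 1 = 24
Each subnet has 256 addresses
  65.93.178.0/24
  65.93.179.0/24
Subnets: 65.93.178.0/24, 65.93.179.0/24


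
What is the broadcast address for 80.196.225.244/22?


Network: 80.196.224.0/22
Host bits = 10
Set all host bits to 1:
Broadcast: 80.196.227.255


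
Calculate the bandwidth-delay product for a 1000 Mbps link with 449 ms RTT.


BDP = bandwidth * RTT
= 1000 Mbps * 449 ms
= 1000 * 1e6 * 449 / 1000 bits
= 449000000 bits
= 56125000 bytes
= 54809.5703 KB
BDP = 449000000 bits (56125000 bytes)


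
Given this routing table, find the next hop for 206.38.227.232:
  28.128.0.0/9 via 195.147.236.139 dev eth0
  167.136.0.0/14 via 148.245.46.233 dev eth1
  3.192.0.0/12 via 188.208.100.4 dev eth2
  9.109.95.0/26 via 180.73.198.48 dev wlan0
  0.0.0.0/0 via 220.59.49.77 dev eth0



Longest prefix match for 206.38.227.232:
  /9 28.128.0.0: no
  /14 167.136.0.0: no
  /12 3.192.0.0: no
  /26 9.109.95.0: no
  /0 0.0.0.0: MATCH
Selected: next-hop 220.59.49.77 via eth0 (matched /0)


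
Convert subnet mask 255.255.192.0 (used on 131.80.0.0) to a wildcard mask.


Subnet mask: 255.255.192.0
Wildcard = 255.255.255.255 - subnet mask
255 - 255 = 0
255 - 255 = 0
255 - 192 = 63
255 - 0 = 255
Wildcard: 0.0.63.255


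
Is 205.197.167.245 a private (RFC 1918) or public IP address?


RFC 1918 private ranges:
  10.0.0.0/8 (10.0.0.0 - 10.255.255.255)
  172.16.0.0/12 (172.16.0.0 - 172.31.255.255)
  192.168.0.0/16 (192.168.0.0 - 192.168.255.255)
Public (not in any RFC 1918 range)


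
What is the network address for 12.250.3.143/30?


IP:   00001100.11111010.00000011.10001111
Mask: 11111111.11111111.11111111.11111100
AND operation:
Net:  00001100.11111010.00000011.10001100
Network: 12.250.3.140/30


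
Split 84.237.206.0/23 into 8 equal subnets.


New prefix = 23 + 3 = 26
Each subnet has 64 addresses
  84.237.206.0/26
  84.237.206.64/26
  84.237.206.128/26
  84.237.206.192/26
  84.237.207.0/26
  84.237.207.64/26
  84.237.207.128/26
  84.237.207.192/26
Subnets: 84.237.206.0/26, 84.237.206.64/26, 84.237.206.128/26, 84.237.206.192/26, 84.237.207.0/26, 84.237.207.64/26, 84.237.207.128/26, 84.237.207.192/26


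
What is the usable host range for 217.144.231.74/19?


Network: 217.144.224.0
Broadcast: 217.144.255.255
First usable = network + 1
Last usable = broadcast - 1
Range: 217.144.224.1 to 217.144.255.254


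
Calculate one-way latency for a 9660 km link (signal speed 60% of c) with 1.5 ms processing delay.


Speed = 0.6 * 3e5 km/s = 180000 km/s
Propagation delay = 9660 / 180000 = 0.0537 s = 53.6667 ms
Processing delay = 1.5 ms
Total one-way latency = 55.1667 ms


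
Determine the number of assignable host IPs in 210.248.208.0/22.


Host bits = 32 - 22 = 10
Total addresses = 2^10 = 1024
Usable = total - 2 (network and broadcast)
Usable hosts: 1022


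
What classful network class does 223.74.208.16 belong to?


First octet: 223
Binary: 11011111
110xxxxx -> Class C (192-223)
Class C, default mask 255.255.255.0 (/24)


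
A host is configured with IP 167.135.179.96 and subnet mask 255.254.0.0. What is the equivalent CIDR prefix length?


Binary: 11111111.11111110.00000000.00000000
Count leading 1s
Prefix: /15


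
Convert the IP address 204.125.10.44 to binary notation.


204 = 11001100
125 = 01111101
10 = 00001010
44 = 00101100
Binary: 11001100.01111101.00001010.00101100


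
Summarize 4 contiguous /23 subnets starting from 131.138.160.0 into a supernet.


Original prefix: /23
Number of subnets: 4 = 2^2
New prefix = 23 - 2 = 21
Supernet: 131.138.160.0/21


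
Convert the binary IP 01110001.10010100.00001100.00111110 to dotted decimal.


01110001 = 113
10010100 = 148
00001100 = 12
00111110 = 62
IP: 113.148.12.62


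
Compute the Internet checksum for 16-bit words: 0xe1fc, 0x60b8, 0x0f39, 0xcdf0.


Sum all words (with carry folding):
+ 0xe1fc = 0xe1fc
+ 0x60b8 = 0x42b5
+ 0x0f39 = 0x51ee
+ 0xcdf0 = 0x1fdf
One's complement: ~0x1fdf
Checksum = 0xe020


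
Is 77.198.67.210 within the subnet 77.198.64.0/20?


Subnet network: 77.198.64.0
Test IP AND mask: 77.198.64.0
Yes, 77.198.67.210 is in 77.198.64.0/20


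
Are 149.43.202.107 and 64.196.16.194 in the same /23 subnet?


Mask: 255.255.254.0
149.43.202.107 AND mask = 149.43.202.0
64.196.16.194 AND mask = 64.196.16.0
No, different subnets (149.43.202.0 vs 64.196.16.0)


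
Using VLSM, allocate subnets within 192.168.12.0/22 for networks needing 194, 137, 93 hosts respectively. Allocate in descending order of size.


194 hosts -> /24 (254 usable): 192.168.12.0/24
137 hosts -> /24 (254 usable): 192.168.13.0/24
93 hosts -> /25 (126 usable): 192.168.14.0/25
Allocation: 192.168.12.0/24 (194 hosts, 254 usable); 192.168.13.0/24 (137 hosts, 254 usable); 192.168.14.0/25 (93 hosts, 126 usable)


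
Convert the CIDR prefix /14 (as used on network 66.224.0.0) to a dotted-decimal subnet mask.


/14 means 14 network bits, 18 host bits
Binary: 11111111111111000000000000000000
Mask: 255.252.0.0


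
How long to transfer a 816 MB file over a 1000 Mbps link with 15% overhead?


Effective throughput = 1000 * (1 - 15/100) = 850 Mbps
File size in Mb = 816 * 8 = 6528 Mb
Time = 6528 / 850
Time = 7.68 seconds


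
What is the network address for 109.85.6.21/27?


IP:   01101101.01010101.00000110.00010101
Mask: 11111111.11111111.11111111.11100000
AND operation:
Net:  01101101.01010101.00000110.00000000
Network: 109.85.6.0/27


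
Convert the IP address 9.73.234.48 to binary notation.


9 = 00001001
73 = 01001001
234 = 11101010
48 = 00110000
Binary: 00001001.01001001.11101010.00110000


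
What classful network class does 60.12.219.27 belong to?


First octet: 60
Binary: 00111100
0xxxxxxx -> Class A (1-126)
Class A, default mask 255.0.0.0 (/8)


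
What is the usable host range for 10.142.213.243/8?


Network: 10.0.0.0
Broadcast: 10.255.255.255
First usable = network + 1
Last usable = broadcast - 1
Range: 10.0.0.1 to 10.255.255.254


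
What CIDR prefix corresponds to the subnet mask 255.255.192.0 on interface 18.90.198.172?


Binary: 11111111.11111111.11000000.00000000
Count leading 1s
Prefix: /18


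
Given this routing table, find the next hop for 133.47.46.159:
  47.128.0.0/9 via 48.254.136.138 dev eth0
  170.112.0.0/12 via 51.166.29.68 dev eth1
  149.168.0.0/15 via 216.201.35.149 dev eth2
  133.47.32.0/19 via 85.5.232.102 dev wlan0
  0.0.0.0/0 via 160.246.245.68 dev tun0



Longest prefix match for 133.47.46.159:
  /9 47.128.0.0: no
  /12 170.112.0.0: no
  /15 149.168.0.0: no
  /19 133.47.32.0: MATCH
  /0 0.0.0.0: MATCH
Selected: next-hop 85.5.232.102 via wlan0 (matched /19)


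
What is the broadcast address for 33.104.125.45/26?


Network: 33.104.125.0/26
Host bits = 6
Set all host bits to 1:
Broadcast: 33.104.125.63


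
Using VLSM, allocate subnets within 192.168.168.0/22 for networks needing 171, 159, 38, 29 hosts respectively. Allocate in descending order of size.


171 hosts -> /24 (254 usable): 192.168.168.0/24
159 hosts -> /24 (254 usable): 192.168.169.0/24
38 hosts -> /26 (62 usable): 192.168.170.0/26
29 hosts -> /27 (30 usable): 192.168.170.64/27
Allocation: 192.168.168.0/24 (171 hosts, 254 usable); 192.168.169.0/24 (159 hosts, 254 usable); 192.168.170.0/26 (38 hosts, 62 usable); 192.168.170.64/27 (29 hosts, 30 usable)


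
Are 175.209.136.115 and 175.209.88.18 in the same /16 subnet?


Mask: 255.255.0.0
175.209.136.115 AND mask = 175.209.0.0
175.209.88.18 AND mask = 175.209.0.0
Yes, same subnet (175.209.0.0)


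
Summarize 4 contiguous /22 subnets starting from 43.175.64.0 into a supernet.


Original prefix: /22
Number of subnets: 4 = 2^2
New prefix = 22 - 2 = 20
Supernet: 43.175.64.0/20


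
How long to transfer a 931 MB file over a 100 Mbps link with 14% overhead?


Effective throughput = 100 * (1 - 14/100) = 86 Mbps
File size in Mb = 931 * 8 = 7448 Mb
Time = 7448 / 86
Time = 86.6047 seconds


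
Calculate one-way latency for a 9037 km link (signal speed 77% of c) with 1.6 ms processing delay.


Speed = 0.77 * 3e5 km/s = 231000 km/s
Propagation delay = 9037 / 231000 = 0.0391 s = 39.1212 ms
Processing delay = 1.6 ms
Total one-way latency = 40.7212 ms


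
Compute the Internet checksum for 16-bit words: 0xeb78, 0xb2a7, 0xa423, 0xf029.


Sum all words (with carry folding):
+ 0xeb78 = 0xeb78
+ 0xb2a7 = 0x9e20
+ 0xa423 = 0x4244
+ 0xf029 = 0x326e
One's complement: ~0x326e
Checksum = 0xcd91


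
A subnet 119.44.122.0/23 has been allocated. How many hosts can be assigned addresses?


Host bits = 32 - 23 = 9
Total addresses = 2^9 = 512
Usable = total - 2 (network and broadcast)
Usable hosts: 510


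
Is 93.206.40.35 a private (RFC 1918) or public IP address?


RFC 1918 private ranges:
  10.0.0.0/8 (10.0.0.0 - 10.255.255.255)
  172.16.0.0/12 (172.16.0.0 - 172.31.255.255)
  192.168.0.0/16 (192.168.0.0 - 192.168.255.255)
Public (not in any RFC 1918 range)


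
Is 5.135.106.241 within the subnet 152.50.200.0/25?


Subnet network: 152.50.200.0
Test IP AND mask: 5.135.106.128
No, 5.135.106.241 is not in 152.50.200.0/25


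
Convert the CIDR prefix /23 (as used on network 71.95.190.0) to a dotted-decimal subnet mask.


/23 means 23 network bits, 9 host bits
Binary: 11111111111111111111111000000000
Mask: 255.255.254.0


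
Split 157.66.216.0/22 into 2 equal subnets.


New prefix = 22 + 1 = 23
Each subnet has 512 addresses
  157.66.216.0/23
  157.66.218.0/23
Subnets: 157.66.216.0/23, 157.66.218.0/23


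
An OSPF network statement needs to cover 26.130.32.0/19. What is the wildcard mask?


Subnet mask: 255.255.224.0
Wildcard = 255.255.255.255 - subnet mask
255 - 255 = 0
255 - 255 = 0
255 - 224 = 31
255 - 0 = 255
Wildcard: 0.0.31.255


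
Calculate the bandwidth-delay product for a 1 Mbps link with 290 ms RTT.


BDP = bandwidth * RTT
= 1 Mbps * 290 ms
= 1 * 1e6 * 290 / 1000 bits
= 290000 bits
= 36250 bytes
= 35.4004 KB
BDP = 290000 bits (36250 bytes)


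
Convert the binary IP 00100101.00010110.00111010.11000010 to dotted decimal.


00100101 = 37
00010110 = 22
00111010 = 58
11000010 = 194
IP: 37.22.58.194


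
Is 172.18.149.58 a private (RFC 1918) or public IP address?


RFC 1918 private ranges:
  10.0.0.0/8 (10.0.0.0 - 10.255.255.255)
  172.16.0.0/12 (172.16.0.0 - 172.31.255.255)
  192.168.0.0/16 (192.168.0.0 - 192.168.255.255)
Private (in 172.16.0.0/12)


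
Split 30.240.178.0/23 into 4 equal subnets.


New prefix = 23 + 2 = 25
Each subnet has 128 addresses
  30.240.178.0/25
  30.240.178.128/25
  30.240.179.0/25
  30.240.179.128/25
Subnets: 30.240.178.0/25, 30.240.178.128/25, 30.240.179.0/25, 30.240.179.128/25


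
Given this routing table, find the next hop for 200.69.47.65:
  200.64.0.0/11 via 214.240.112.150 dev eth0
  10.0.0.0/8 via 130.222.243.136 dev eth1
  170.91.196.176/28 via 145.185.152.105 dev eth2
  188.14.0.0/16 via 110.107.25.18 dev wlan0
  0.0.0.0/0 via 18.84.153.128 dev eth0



Longest prefix match for 200.69.47.65:
  /11 200.64.0.0: MATCH
  /8 10.0.0.0: no
  /28 170.91.196.176: no
  /16 188.14.0.0: no
  /0 0.0.0.0: MATCH
Selected: next-hop 214.240.112.150 via eth0 (matched /11)


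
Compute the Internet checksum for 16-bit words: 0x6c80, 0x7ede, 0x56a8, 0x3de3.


Sum all words (with carry folding):
+ 0x6c80 = 0x6c80
+ 0x7ede = 0xeb5e
+ 0x56a8 = 0x4207
+ 0x3de3 = 0x7fea
One's complement: ~0x7fea
Checksum = 0x8015


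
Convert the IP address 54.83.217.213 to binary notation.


54 = 00110110
83 = 01010011
217 = 11011001
213 = 11010101
Binary: 00110110.01010011.11011001.11010101


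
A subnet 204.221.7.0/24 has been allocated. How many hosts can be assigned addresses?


Host bits = 32 - 24 = 8
Total addresses = 2^8 = 256
Usable = total - 2 (network and broadcast)
Usable hosts: 254


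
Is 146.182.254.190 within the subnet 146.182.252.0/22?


Subnet network: 146.182.252.0
Test IP AND mask: 146.182.252.0
Yes, 146.182.254.190 is in 146.182.252.0/22


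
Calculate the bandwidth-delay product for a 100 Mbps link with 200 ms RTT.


BDP = bandwidth * RTT
= 100 Mbps * 200 ms
= 100 * 1e6 * 200 / 1000 bits
= 20000000 bits
= 2500000 bytes
= 2441.4062 KB
BDP = 20000000 bits (2500000 bytes)


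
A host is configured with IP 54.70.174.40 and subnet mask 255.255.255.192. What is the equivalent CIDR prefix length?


Binary: 11111111.11111111.11111111.11000000
Count leading 1s
Prefix: /26


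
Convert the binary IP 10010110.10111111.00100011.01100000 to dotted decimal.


10010110 = 150
10111111 = 191
00100011 = 35
01100000 = 96
IP: 150.191.35.96


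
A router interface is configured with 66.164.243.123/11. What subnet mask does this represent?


/11 means 11 network bits, 21 host bits
Binary: 11111111111000000000000000000000
Mask: 255.224.0.0


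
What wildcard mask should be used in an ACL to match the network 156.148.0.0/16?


Subnet mask: 255.255.0.0
Wildcard = 255.255.255.255 - subnet mask
255 - 255 = 0
255 - 255 = 0
255 - 0 = 255
255 - 0 = 255
Wildcard: 0.0.255.255


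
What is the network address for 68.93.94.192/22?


IP:   01000100.01011101.01011110.11000000
Mask: 11111111.11111111.11111100.00000000
AND operation:
Net:  01000100.01011101.01011100.00000000
Network: 68.93.92.0/22


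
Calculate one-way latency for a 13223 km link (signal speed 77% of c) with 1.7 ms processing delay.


Speed = 0.77 * 3e5 km/s = 231000 km/s
Propagation delay = 13223 / 231000 = 0.0572 s = 57.2424 ms
Processing delay = 1.7 ms
Total one-way latency = 58.9424 ms


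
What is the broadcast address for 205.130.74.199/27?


Network: 205.130.74.192/27
Host bits = 5
Set all host bits to 1:
Broadcast: 205.130.74.223


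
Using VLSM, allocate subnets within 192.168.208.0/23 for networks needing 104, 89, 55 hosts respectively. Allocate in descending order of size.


104 hosts -> /25 (126 usable): 192.168.208.0/25
89 hosts -> /25 (126 usable): 192.168.208.128/25
55 hosts -> /26 (62 usable): 192.168.209.0/26
Allocation: 192.168.208.0/25 (104 hosts, 126 usable); 192.168.208.128/25 (89 hosts, 126 usable); 192.168.209.0/26 (55 hosts, 62 usable)


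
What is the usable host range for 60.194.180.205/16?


Network: 60.194.0.0
Broadcast: 60.194.255.255
First usable = network + 1
Last usable = broadcast - 1
Range: 60.194.0.1 to 60.194.255.254


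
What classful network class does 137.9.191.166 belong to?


First octet: 137
Binary: 10001001
10xxxxxx -> Class B (128-191)
Class B, default mask 255.255.0.0 (/16)


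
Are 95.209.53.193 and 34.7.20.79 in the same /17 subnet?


Mask: 255.255.128.0
95.209.53.193 AND mask = 95.209.0.0
34.7.20.79 AND mask = 34.7.0.0
No, different subnets (95.209.0.0 vs 34.7.0.0)


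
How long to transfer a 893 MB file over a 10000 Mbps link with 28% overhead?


Effective throughput = 10000 * (1 - 28/100) = 7200 Mbps
File size in Mb = 893 * 8 = 7144 Mb
Time = 7144 / 7200
Time = 0.9922 seconds


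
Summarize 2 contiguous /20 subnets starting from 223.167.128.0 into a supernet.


Original prefix: /20
Number of subnets: 2 = 2^1
New prefix = 20 - 1 = 19
Supernet: 223.167.128.0/19


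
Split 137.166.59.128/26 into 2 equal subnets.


New prefix = 26 + 1 = 27
Each subnet has 32 addresses
  137.166.59.128/27
  137.166.59.160/27
Subnets: 137.166.59.128/27, 137.166.59.160/27


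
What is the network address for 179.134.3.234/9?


IP:   10110011.10000110.00000011.11101010
Mask: 11111111.10000000.00000000.00000000
AND operation:
Net:  10110011.10000000.00000000.00000000
Network: 179.128.0.0/9


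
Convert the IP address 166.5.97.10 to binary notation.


166 = 10100110
5 = 00000101
97 = 01100001
10 = 00001010
Binary: 10100110.00000101.01100001.00001010


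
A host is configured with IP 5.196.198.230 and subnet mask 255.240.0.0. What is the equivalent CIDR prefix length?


Binary: 11111111.11110000.00000000.00000000
Count leading 1s
Prefix: /12


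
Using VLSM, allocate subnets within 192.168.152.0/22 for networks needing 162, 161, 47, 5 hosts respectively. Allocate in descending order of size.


162 hosts -> /24 (254 usable): 192.168.152.0/24
161 hosts -> /24 (254 usable): 192.168.153.0/24
47 hosts -> /26 (62 usable): 192.168.154.0/26
5 hosts -> /29 (6 usable): 192.168.154.64/29
Allocation: 192.168.152.0/24 (162 hosts, 254 usable); 192.168.153.0/24 (161 hosts, 254 usable); 192.168.154.0/26 (47 hosts, 62 usable); 192.168.154.64/29 (5 hosts, 6 usable)


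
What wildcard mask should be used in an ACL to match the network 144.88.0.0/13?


Subnet mask: 255.248.0.0
Wildcard = 255.255.255.255 - subnet mask
255 - 255 = 0
255 - 248 = 7
255 - 0 = 255
255 - 0 = 255
Wildcard: 0.7.255.255


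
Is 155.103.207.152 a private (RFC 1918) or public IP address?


RFC 1918 private ranges:
  10.0.0.0/8 (10.0.0.0 - 10.255.255.255)
  172.16.0.0/12 (172.16.0.0 - 172.31.255.255)
  192.168.0.0/16 (192.168.0.0 - 192.168.255.255)
Public (not in any RFC 1918 range)
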